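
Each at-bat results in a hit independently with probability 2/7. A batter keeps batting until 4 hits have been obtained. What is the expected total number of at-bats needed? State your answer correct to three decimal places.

14.000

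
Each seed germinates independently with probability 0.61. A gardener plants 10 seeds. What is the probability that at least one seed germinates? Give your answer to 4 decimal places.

P(at least one) = 1 − P(none) = 1 − (1 − 0.61)^10
= 1 − 0.000081 = 0.999919

0.9999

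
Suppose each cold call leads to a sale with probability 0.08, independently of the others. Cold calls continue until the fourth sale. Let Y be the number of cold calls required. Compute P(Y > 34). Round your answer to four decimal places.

Needing more than 34 cold calls ⇔ fewer than 4 successes in the first 34. With X ~ Binomial(34, 0.08), P(Y > 34) = P(X ≤ 3).
  k=0: C(34,0)·0.08^0·0.92^34 = 0.058720
  k=1: C(34,1)·0.08^1·0.92^33 = 0.173607
  k=2: C(34,2)·0.08^2·0.92^32 = 0.249088
  k=3: C(34,3)·0.08^3·0.92^31 = 0.231038
P(X ≤ 3) = 0.712454

0.7125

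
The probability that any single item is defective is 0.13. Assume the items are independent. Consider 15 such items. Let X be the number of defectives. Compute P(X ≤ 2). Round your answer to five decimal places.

0.69163

X ~ Binomial(15, 0.13); P(X ≤ 2) = Σ C(15,k) p^k (1−p)^(15−k) over k:
  k=0: C(15,0)·0.13^0·0.87^15 = 0.1238194
  k=1: C(15,1)·0.13^1·0.87^14 = 0.2775263
  k=2: C(15,2)·0.13^2·0.87^13 = 0.2902861
Total = 0.6916319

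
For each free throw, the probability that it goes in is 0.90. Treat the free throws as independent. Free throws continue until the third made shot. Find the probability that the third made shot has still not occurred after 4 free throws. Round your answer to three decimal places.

Needing more than 4 free throws ⇔ fewer than 3 successes in the first 4. With X ~ Binomial(4, 0.90), P(Y > 4) = P(X ≤ 2).
  k=0: C(4,0)·0.90^0·0.10^4 = 0.00010
  k=1: C(4,1)·0.90^1·0.10^3 = 0.00360
  k=2: C(4,2)·0.90^2·0.10^2 = 0.04860
P(X ≤ 2) = 0.05230

0.052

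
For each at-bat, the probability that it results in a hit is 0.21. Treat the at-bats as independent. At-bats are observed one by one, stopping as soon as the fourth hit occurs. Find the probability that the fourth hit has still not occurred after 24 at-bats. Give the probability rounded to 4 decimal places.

0.2266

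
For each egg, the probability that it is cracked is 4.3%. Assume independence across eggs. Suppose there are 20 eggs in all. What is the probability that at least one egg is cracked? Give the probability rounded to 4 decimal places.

0.5848

P(at least one) = 1 − P(none) = 1 − (1 − 0.043)^20
= 1 − 0.415182 = 0.584818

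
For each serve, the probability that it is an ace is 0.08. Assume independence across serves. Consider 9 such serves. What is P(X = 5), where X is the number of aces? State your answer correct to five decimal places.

X ~ Binomial(n=9, p=0.08).
P(X=5) = C(9,5) · p^5 · (1−p)^4
= 126 · 3.2768e-06 · 0.71639 = 0.0002958

0.00030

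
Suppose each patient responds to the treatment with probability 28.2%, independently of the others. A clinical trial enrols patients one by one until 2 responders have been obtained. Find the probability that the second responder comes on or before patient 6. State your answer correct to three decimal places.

0.540

Finishing within 6 patients ⇔ at least 2 successes in the first 6. With X ~ Binomial(6, 0.282), P(Y ≤ 6) = 1 − P(X ≤ 1).
  k=0: C(6,0)·0.282^0·0.718^6 = 0.13701
  k=1: C(6,1)·0.282^1·0.718^5 = 0.32287
1 − 0.45987 = 0.54013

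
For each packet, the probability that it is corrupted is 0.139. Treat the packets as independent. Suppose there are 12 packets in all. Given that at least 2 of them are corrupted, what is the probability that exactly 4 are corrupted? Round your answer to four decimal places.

0.1089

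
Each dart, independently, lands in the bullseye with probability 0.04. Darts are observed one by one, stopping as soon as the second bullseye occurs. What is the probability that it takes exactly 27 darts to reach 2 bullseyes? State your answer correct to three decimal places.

0.015

Y = trial on which the second success occurs; negative binomial, r=2, p=0.04.
P(Y=27) = C(26,1) · p^2 · (1−p)^25
= 26 · 0.0016 · 0.3604 = 0.01499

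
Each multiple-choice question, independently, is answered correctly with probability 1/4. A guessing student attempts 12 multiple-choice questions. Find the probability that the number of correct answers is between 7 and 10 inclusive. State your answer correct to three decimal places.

0.014

X ~ Binomial(12, 0.25); P(7 ≤ X ≤ 10) = Σ C(12,k) p^k (1−p)^(12−k) over k:
  k=7: C(12,7)·0.25^7·0.75^5 = 0.01147
  k=8: C(12,8)·0.25^8·0.75^4 = 0.00239
  k=9: C(12,9)·0.25^9·0.75^3 = 0.00035
  k=10: C(12,10)·0.25^10·0.75^2 = 0.00004
Total = 0.01425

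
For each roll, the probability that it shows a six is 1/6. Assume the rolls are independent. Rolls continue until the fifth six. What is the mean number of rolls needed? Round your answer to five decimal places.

30.00000

Y = total rolls until the fifth success; negative binomial with r=5, p=0.166667.
E[Y] = r / p = 5 / 0.166667 = 30.0000000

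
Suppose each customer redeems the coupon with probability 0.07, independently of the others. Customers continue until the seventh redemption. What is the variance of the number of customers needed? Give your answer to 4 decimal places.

1328.5714

Y = total customers until the seventh success; negative binomial with r=7, p=0.07.
Var(Y) = r(1−p)/p² = 7·0.93 / 0.07² = 1328.571429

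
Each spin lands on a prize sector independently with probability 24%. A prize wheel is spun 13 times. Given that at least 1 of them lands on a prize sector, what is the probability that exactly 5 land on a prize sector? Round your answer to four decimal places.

X ~ Binomial(13, 0.24). Want P(X=5 | X≥1) = P(X=5) / P(X≥1).
P(X=5) = C(13,5)·0.24^5·0.76^8 = 0.114063
P(X≥1) = 1 − 0.028221 = 0.971779
Ratio = 0.114063 / 0.971779 = 0.117375

0.1174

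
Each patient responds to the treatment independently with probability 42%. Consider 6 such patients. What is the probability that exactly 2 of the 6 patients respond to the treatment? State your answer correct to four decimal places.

0.2994

X ~ Binomial(n=6, p=0.42).
P(X=2) = C(6,2) · p^2 · (1−p)^4
= 15 · 0.1764 · 0.11316 = 0.299434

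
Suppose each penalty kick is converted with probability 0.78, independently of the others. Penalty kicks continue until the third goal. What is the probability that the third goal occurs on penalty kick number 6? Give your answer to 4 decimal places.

0.0505

Y = trial on which the third success occurs; negative binomial, r=3, p=0.78.
P(Y=6) = C(5,2) · p^3 · (1−p)^3
= 10 · 0.47455 · 0.010648 = 0.050530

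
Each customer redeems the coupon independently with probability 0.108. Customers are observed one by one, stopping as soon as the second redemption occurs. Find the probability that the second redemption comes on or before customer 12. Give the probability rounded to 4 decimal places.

0.3776

Finishing within 12 customers ⇔ at least 2 successes in the first 12. With X ~ Binomial(12, 0.108), P(Y ≤ 12) = 1 − P(X ≤ 1).
  k=0: C(12,0)·0.108^0·0.892^12 = 0.253734
  k=1: C(12,1)·0.108^1·0.892^11 = 0.368654
1 − 0.622387 = 0.377613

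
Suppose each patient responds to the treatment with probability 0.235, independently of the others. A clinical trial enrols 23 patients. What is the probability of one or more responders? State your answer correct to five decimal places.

P(at least one) = 1 − P(none) = 1 − (1 − 0.235)^23
= 1 − 0.0021097 = 0.9978903

0.99789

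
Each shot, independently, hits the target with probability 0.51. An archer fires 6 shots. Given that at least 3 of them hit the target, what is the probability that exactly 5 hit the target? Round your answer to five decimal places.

X ~ Binomial(6, 0.51). Want P(X=5 | X≥3) = P(X=5) / P(X≥3).
P(X=5) = C(6,5)·0.51^5·0.49^1 = 0.1014374
P(X≥3) = 1 − 0.0138413 − 0.0864374 − 0.2249137 = 0.6748076
Ratio = 0.1014374 / 0.6748076 = 0.1503205

0.15032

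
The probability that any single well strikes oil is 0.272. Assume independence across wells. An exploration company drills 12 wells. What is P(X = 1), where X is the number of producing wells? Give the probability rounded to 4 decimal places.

0.0994

X ~ Binomial(n=12, p=0.272).
P(X=1) = C(12,1) · p^1 · (1−p)^11
= 12 · 0.272 · 0.03044 = 0.099356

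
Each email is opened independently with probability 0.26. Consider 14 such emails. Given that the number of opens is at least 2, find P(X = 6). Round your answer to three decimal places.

X ~ Binomial(14, 0.26). Want P(X=6 | X≥2) = P(X=6) / P(X≥2).
P(X=6) = C(14,6)·0.26^6·0.74^8 = 0.08342
P(X≥2) = 1 − 0.01477 − 0.07263 = 0.91261
Ratio = 0.08342 / 0.91261 = 0.09140

0.091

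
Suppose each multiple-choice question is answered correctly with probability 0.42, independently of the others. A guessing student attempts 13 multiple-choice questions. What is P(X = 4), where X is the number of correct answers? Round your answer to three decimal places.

X ~ Binomial(n=13, p=0.42).
P(X=4) = C(13,4) · p^4 · (1−p)^9
= 715 · 0.031117 · 0.0074277 = 0.16526

0.165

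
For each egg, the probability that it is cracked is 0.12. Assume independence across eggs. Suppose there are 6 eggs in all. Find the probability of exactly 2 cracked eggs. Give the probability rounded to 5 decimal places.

0.12953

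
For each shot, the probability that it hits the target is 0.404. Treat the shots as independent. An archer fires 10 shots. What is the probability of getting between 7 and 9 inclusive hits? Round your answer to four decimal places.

X ~ Binomial(10, 0.404); P(7 ≤ X ≤ 9) = Σ C(10,k) p^k (1−p)^(10−k) over k:
  k=7: C(10,7)·0.404^7·0.596^3 = 0.044626
  k=8: C(10,8)·0.404^8·0.596^2 = 0.011344
  k=9: C(10,9)·0.404^9·0.596^1 = 0.001709
Total = 0.057679

0.0577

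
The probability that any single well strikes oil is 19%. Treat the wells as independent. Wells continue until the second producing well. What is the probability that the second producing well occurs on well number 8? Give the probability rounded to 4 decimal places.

0.0714

Y = trial on which the second success occurs; negative binomial, r=2, p=0.19.
P(Y=8) = C(7,1) · p^2 · (1−p)^6
= 7 · 0.0361 · 0.28243 = 0.071370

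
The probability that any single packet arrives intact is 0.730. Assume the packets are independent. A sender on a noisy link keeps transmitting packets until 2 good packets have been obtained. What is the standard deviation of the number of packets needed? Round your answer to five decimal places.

Y = total packets until the second success; negative binomial with r=2, p=0.73.
SD(Y) = √[r(1−p)/p²] = √(1.0133233) = 1.0066396

1.00664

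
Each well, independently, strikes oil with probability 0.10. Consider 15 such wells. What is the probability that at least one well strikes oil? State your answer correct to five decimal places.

P(at least one) = 1 − P(none) = 1 − (1 − 0.10)^15
= 1 − 0.2058911 = 0.7941089

0.79411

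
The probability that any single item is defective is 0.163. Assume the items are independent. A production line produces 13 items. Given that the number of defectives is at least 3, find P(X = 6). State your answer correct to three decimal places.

0.026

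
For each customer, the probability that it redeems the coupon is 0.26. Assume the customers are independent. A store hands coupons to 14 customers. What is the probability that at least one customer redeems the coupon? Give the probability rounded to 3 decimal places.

0.985

P(at least one) = 1 − P(none) = 1 − (1 − 0.26)^14
= 1 − 0.01477 = 0.98523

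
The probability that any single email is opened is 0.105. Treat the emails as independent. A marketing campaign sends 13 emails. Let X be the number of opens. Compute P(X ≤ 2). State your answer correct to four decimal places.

X ~ Binomial(13, 0.105); P(X ≤ 2) = Σ C(13,k) p^k (1−p)^(13−k) over k:
  k=0: C(13,0)·0.105^0·0.895^13 = 0.236428
  k=1: C(13,1)·0.105^1·0.895^12 = 0.360586
  k=2: C(13,2)·0.105^2·0.895^11 = 0.253820
Total = 0.850835

0.8508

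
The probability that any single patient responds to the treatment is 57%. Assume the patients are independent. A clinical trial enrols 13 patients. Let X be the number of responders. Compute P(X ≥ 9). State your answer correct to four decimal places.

X ~ Binomial(13, 0.57); P(X ≥ 9) = Σ C(13,k) p^k (1−p)^(13−k) over k:
  k=9: C(13,9)·0.57^9·0.43^4 = 0.155258
  k=10: C(13,10)·0.57^10·0.43^3 = 0.082323
  k=11: C(13,11)·0.57^11·0.43^2 = 0.029762
  k=12: C(13,12)·0.57^12·0.43^1 = 0.006575
  k=13: C(13,13)·0.57^13·0.43^0 = 0.000670
Total = 0.274588

0.2746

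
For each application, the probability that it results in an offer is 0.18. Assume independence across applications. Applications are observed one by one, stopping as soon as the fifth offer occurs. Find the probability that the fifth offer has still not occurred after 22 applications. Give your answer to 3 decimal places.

0.638

Needing more than 22 applications ⇔ fewer than 5 successes in the first 22. With X ~ Binomial(22, 0.18), P(Y > 22) = P(X ≤ 4).
  k=0: C(22,0)·0.18^0·0.82^22 = 0.01270
  k=1: C(22,1)·0.18^1·0.82^21 = 0.06135
  k=2: C(22,2)·0.18^2·0.82^20 = 0.14139
  k=3: C(22,3)·0.18^3·0.82^19 = 0.20692
  k=4: C(22,4)·0.18^4·0.82^18 = 0.21575
P(X ≤ 4) = 0.63811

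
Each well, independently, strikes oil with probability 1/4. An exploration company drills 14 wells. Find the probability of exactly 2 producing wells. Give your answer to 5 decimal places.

0.18016

X ~ Binomial(n=14, p=0.25).
P(X=2) = C(14,2) · p^2 · (1−p)^12
= 91 · 0.0625 · 0.031676 = 0.1801593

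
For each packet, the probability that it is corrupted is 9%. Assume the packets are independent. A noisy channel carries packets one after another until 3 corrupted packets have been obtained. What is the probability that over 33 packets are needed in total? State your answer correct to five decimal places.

Needing more than 33 packets ⇔ fewer than 3 successes in the first 33. With X ~ Binomial(33, 0.09), P(Y > 33) = P(X ≤ 2).
  k=0: C(33,0)·0.09^0·0.91^33 = 0.0445006
  k=1: C(33,1)·0.09^1·0.91^32 = 0.1452382
  k=2: C(33,2)·0.09^2·0.91^31 = 0.2298276
P(X ≤ 2) = 0.4195664

0.41957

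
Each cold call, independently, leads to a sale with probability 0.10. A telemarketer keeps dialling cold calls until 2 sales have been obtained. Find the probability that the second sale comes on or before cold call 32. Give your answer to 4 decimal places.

0.8436

Finishing within 32 cold calls ⇔ at least 2 successes in the first 32. With X ~ Binomial(32, 0.10), P(Y ≤ 32) = 1 − P(X ≤ 1).
  k=0: C(32,0)·0.10^0·0.90^32 = 0.034337
  k=1: C(32,1)·0.10^1·0.90^31 = 0.122087
1 − 0.156423 = 0.843577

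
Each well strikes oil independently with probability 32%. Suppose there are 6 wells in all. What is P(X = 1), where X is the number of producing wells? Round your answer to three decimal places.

0.279

X ~ Binomial(n=6, p=0.32).
P(X=1) = C(6,1) · p^1 · (1−p)^5
= 6 · 0.32 · 0.14539 = 0.27916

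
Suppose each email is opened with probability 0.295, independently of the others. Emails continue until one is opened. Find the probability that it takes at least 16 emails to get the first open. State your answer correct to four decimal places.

0.0053

Y = number of emails to the first success; geometric, p = 0.295.
P(Y > 15) = P(first 15 all fail) = (1−p)^15 = 0.005282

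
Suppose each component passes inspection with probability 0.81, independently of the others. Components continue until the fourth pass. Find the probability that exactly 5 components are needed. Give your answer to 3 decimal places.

Y = trial on which the fourth success occurs; negative binomial, r=4, p=0.81.
P(Y=5) = C(4,3) · p^4 · (1−p)^1
= 4 · 0.43047 · 0.19 = 0.32716

0.327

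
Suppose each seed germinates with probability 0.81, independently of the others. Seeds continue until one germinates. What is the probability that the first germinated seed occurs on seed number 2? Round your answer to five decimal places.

0.15390

Geometric (trials to first success), p = 0.81.
P(Y = 2) = (1−p)^1 · p = 0.19 · 0.81 = 0.1539000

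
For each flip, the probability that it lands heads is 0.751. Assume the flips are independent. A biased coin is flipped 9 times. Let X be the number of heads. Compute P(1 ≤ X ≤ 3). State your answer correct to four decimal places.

0.0098

X ~ Binomial(9, 0.751); P(1 ≤ X ≤ 3) = Σ C(9,k) p^k (1−p)^(9−k) over k:
  k=1: C(9,1)·0.751^1·0.249^8 = 0.000100
  k=2: C(9,2)·0.751^2·0.249^7 = 0.001205
  k=3: C(9,3)·0.751^3·0.249^6 = 0.008480
Total = 0.009785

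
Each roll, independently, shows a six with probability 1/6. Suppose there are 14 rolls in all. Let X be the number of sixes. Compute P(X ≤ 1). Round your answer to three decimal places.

0.296

X ~ Binomial(14, 0.166667); P(X ≤ 1) = Σ C(14,k) p^k (1−p)^(14−k) over k:
  k=0: C(14,0)·0.166667^0·0.833333^14 = 0.07789
  k=1: C(14,1)·0.166667^1·0.833333^13 = 0.21808
Total = 0.29597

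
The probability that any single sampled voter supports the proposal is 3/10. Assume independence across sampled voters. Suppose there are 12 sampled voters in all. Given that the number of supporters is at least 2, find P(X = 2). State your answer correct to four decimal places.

0.1834

X ~ Binomial(12, 0.30). Want P(X=2 | X≥2) = P(X=2) / P(X≥2).
P(X=2) = C(12,2)·0.30^2·0.70^10 = 0.167790
P(X≥2) = 1 − 0.013841 − 0.071184 = 0.914975
Ratio = 0.167790 / 0.914975 = 0.183382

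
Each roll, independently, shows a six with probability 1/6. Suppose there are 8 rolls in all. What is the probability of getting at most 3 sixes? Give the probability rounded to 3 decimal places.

X ~ Binomial(8, 0.166667); P(X ≤ 3) = Σ C(8,k) p^k (1−p)^(8−k) over k:
  k=0: C(8,0)·0.166667^0·0.833333^8 = 0.23257
  k=1: C(8,1)·0.166667^1·0.833333^7 = 0.37211
  k=2: C(8,2)·0.166667^2·0.833333^6 = 0.26048
  k=3: C(8,3)·0.166667^3·0.833333^5 = 0.10419
Total = 0.96934

0.969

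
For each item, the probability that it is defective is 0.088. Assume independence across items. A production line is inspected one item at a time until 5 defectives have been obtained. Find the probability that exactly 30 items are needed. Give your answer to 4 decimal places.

Y = trial on which the fifth success occurs; negative binomial, r=5, p=0.088.
P(Y=30) = C(29,4) · p^5 · (1−p)^25
= 23751 · 5.2773e-06 · 0.09997 = 0.012530

0.0125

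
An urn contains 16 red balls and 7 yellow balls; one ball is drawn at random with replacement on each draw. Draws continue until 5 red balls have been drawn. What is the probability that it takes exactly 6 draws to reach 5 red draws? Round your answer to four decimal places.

Y = trial on which the fifth success occurs; negative binomial, r=5, p=0.695652.
P(Y=6) = C(5,4) · p^5 · (1−p)^1
= 5 · 0.16291 · 0.30435 = 0.247914

0.2479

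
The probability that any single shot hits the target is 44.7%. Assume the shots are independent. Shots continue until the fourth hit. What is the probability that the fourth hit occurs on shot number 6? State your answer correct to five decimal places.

0.12209

Y = trial on which the fourth success occurs; negative binomial, r=4, p=0.447.
P(Y=6) = C(5,3) · p^4 · (1−p)^2
= 10 · 0.039924 · 0.30581 = 0.1220901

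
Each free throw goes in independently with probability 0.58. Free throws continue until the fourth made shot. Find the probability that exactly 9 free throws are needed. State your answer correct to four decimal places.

Y = trial on which the fourth success occurs; negative binomial, r=4, p=0.58.
P(Y=9) = C(8,3) · p^4 · (1−p)^5
= 56 · 0.11316 · 0.013069 = 0.082822

0.0828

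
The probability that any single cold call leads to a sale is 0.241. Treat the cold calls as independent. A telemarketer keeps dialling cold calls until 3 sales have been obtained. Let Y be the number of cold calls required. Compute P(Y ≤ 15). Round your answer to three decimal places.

Finishing within 15 cold calls ⇔ at least 3 successes in the first 15. With X ~ Binomial(15, 0.241), P(Y ≤ 15) = 1 − P(X ≤ 2).
  k=0: C(15,0)·0.241^0·0.759^15 = 0.01598
  k=1: C(15,1)·0.241^1·0.759^14 = 0.07612
  k=2: C(15,2)·0.241^2·0.759^13 = 0.16919
1 − 0.26129 = 0.73871

0.739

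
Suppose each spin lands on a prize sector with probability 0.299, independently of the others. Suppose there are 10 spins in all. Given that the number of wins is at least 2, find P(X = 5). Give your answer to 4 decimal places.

X ~ Binomial(10, 0.299). Want P(X=5 | X≥2) = P(X=5) / P(X≥2).
P(X=5) = C(10,5)·0.299^5·0.701^5 = 0.101940
P(X≥2) = 1 − 0.028654 − 0.122217 = 0.849129
Ratio = 0.101940 / 0.849129 = 0.120053

0.1201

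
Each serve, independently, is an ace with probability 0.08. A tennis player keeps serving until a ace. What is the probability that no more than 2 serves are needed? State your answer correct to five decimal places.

0.15360

Y = number of serves to the first success; geometric, p = 0.08.
P(Y ≤ 2) = 1 − (1−p)^2 = 1 − 0.8464000 = 0.1536000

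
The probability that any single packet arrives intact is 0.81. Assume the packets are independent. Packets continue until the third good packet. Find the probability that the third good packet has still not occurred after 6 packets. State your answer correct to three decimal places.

0.014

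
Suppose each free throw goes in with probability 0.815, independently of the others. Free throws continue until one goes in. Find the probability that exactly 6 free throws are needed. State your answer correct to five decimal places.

0.00018

Geometric (trials to first success), p = 0.815.
P(Y = 6) = (1−p)^5 · p = 0.0002167 · 0.815 = 0.0001766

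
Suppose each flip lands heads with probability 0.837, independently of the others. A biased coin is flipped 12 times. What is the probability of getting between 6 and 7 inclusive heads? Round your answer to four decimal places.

X ~ Binomial(12, 0.837); P(6 ≤ X ≤ 7) = Σ C(12,k) p^k (1−p)^(12−k) over k:
  k=6: C(12,6)·0.837^6·0.163^6 = 0.005959
  k=7: C(12,7)·0.837^7·0.163^5 = 0.026227
Total = 0.032185

0.0322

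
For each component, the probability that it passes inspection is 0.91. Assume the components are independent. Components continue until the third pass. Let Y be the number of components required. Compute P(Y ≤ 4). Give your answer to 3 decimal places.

Finishing within 4 components ⇔ at least 3 successes in the first 4. With X ~ Binomial(4, 0.91), P(Y ≤ 4) = 1 − P(X ≤ 2).
  k=0: C(4,0)·0.91^0·0.09^4 = 0.00007
  k=1: C(4,1)·0.91^1·0.09^3 = 0.00265
  k=2: C(4,2)·0.91^2·0.09^2 = 0.04025
1 − 0.04296 = 0.95704

0.957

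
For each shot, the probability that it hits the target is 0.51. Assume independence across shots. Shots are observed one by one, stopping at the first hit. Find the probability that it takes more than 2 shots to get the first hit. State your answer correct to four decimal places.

0.2401

Y = number of shots to the first success; geometric, p = 0.51.
P(Y > 2) = P(first 2 all fail) = (1−p)^2 = 0.240100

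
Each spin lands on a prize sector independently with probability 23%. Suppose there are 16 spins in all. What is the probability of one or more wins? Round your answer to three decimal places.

0.985

P(at least one) = 1 − P(none) = 1 − (1 − 0.23)^16
= 1 − 0.01527 = 0.98473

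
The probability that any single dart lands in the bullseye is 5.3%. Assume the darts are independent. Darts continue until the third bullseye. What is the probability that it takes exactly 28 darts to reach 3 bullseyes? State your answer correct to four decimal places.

Y = trial on which the third success occurs; negative binomial, r=3, p=0.053.
P(Y=28) = C(27,2) · p^3 · (1−p)^25
= 351 · 0.00014888 · 0.2563 = 0.013393

0.0134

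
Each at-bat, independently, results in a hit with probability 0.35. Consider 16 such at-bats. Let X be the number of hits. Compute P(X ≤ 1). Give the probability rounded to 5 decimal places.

X ~ Binomial(16, 0.35); P(X ≤ 1) = Σ C(16,k) p^k (1−p)^(16−k) over k:
  k=0: C(16,0)·0.35^0·0.65^16 = 0.0010153
  k=1: C(16,1)·0.35^1·0.65^15 = 0.0087476
Total = 0.0097629

0.00976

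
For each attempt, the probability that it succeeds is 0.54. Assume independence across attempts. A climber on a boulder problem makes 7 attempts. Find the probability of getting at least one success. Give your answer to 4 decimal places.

0.9956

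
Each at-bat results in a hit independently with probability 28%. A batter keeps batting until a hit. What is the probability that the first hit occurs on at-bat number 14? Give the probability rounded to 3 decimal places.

Geometric (trials to first success), p = 0.28.
P(Y = 14) = (1−p)^13 · p = 0.013974 · 0.28 = 0.00391

0.004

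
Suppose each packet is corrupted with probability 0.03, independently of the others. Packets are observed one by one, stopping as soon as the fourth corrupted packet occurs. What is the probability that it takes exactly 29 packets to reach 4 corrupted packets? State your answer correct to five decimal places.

0.00124

Y = trial on which the fourth success occurs; negative binomial, r=4, p=0.03.
P(Y=29) = C(28,3) · p^4 · (1−p)^25
= 3276 · 8.1e-07 · 0.46697 = 0.0012391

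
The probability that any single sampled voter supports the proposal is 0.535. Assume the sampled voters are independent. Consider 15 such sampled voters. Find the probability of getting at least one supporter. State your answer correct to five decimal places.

P(at least one) = 1 − P(none) = 1 − (1 − 0.535)^15
= 1 − 0.0000103 = 0.9999897

0.99999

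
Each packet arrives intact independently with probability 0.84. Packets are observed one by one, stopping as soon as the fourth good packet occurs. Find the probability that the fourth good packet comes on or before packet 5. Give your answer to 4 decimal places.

0.8165

Finishing within 5 packets ⇔ at least 4 successes in the first 5. With X ~ Binomial(5, 0.84), P(Y ≤ 5) = 1 − P(X ≤ 3).
  k=0: C(5,0)·0.84^0·0.16^5 = 0.000105
  k=1: C(5,1)·0.84^1·0.16^4 = 0.002753
  k=2: C(5,2)·0.84^2·0.16^3 = 0.028901
  k=3: C(5,3)·0.84^3·0.16^2 = 0.151732
1 − 0.183491 = 0.816509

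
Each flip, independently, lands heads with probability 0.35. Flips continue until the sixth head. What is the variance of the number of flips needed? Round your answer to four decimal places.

Y = total flips until the sixth success; negative binomial with r=6, p=0.35.
Var(Y) = r(1−p)/p² = 6·0.65 / 0.35² = 31.836735

31.8367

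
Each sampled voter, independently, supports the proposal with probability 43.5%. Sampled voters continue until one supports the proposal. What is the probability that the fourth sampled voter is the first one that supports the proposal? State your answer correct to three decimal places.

0.078

Geometric (trials to first success), p = 0.435.
P(Y = 4) = (1−p)^3 · p = 0.18036 · 0.435 = 0.07846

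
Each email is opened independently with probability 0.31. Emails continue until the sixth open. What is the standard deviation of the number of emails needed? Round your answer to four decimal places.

6.5635

Y = total emails until the sixth success; negative binomial with r=6, p=0.31.
SD(Y) = √[r(1−p)/p²] = √(43.080125) = 6.563545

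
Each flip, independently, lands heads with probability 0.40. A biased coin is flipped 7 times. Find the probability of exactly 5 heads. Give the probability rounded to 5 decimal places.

0.07741

X ~ Binomial(n=7, p=0.40).
P(X=5) = C(7,5) · p^5 · (1−p)^2
= 21 · 0.01024 · 0.36 = 0.0774144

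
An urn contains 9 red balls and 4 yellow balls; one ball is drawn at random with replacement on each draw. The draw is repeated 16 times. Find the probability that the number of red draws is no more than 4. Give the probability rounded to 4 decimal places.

0.0003

X ~ Binomial(16, 0.692308); P(X ≤ 4) = Σ C(16,k) p^k (1−p)^(16−k) over k:
  k=0: C(16,0)·0.692308^0·0.307692^16 = 0.000000
  k=1: C(16,1)·0.692308^1·0.307692^15 = 0.000000
  k=2: C(16,2)·0.692308^2·0.307692^14 = 0.000004
  k=3: C(16,3)·0.692308^3·0.307692^13 = 0.000041
  k=4: C(16,4)·0.692308^4·0.307692^12 = 0.000301
Total = 0.000346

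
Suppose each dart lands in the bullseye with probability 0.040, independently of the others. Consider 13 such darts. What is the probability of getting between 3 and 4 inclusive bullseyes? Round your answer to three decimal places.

0.013

X ~ Binomial(13, 0.04); P(3 ≤ X ≤ 4) = Σ C(13,k) p^k (1−p)^(13−k) over k:
  k=3: C(13,3)·0.04^3·0.96^10 = 0.01217
  k=4: C(13,4)·0.04^4·0.96^9 = 0.00127
Total = 0.01344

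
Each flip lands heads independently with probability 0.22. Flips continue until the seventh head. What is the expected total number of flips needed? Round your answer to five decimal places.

31.81818

Y = total flips until the seventh success; negative binomial with r=7, p=0.22.
E[Y] = r / p = 7 / 0.22 = 31.8181818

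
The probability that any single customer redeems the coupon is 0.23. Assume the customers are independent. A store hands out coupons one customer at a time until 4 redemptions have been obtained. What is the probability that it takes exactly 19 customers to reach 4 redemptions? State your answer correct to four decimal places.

0.0453

Y = trial on which the fourth success occurs; negative binomial, r=4, p=0.23.
P(Y=19) = C(18,3) · p^4 · (1−p)^15
= 816 · 0.0027984 · 0.019832 = 0.045286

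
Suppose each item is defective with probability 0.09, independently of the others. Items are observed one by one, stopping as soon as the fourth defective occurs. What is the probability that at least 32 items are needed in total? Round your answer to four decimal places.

Needing more than 31 items ⇔ fewer than 4 successes in the first 31. With X ~ Binomial(31, 0.09), P(Y > 31) = P(X ≤ 3).
  k=0: C(31,0)·0.09^0·0.91^31 = 0.053738
  k=1: C(31,1)·0.09^1·0.91^30 = 0.164758
  k=2: C(31,2)·0.09^2·0.91^29 = 0.244421
  k=3: C(31,3)·0.09^3·0.91^28 = 0.233677
P(X ≤ 3) = 0.696594

0.6966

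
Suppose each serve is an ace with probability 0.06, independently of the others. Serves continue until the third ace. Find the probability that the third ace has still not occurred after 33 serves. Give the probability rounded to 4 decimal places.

Needing more than 33 serves ⇔ fewer than 3 successes in the first 33. With X ~ Binomial(33, 0.06), P(Y > 33) = P(X ≤ 2).
  k=0: C(33,0)·0.06^0·0.94^33 = 0.129783
  k=1: C(33,1)·0.06^1·0.94^32 = 0.273374
  k=2: C(33,2)·0.06^2·0.94^31 = 0.279190
P(X ≤ 2) = 0.682347

0.6823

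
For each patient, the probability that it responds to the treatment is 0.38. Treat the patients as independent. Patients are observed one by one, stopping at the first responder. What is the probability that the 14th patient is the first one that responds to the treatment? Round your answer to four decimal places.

Geometric (trials to first success), p = 0.38.
P(Y = 14) = (1−p)^13 · p = 0.0020003 · 0.38 = 0.000760

0.0008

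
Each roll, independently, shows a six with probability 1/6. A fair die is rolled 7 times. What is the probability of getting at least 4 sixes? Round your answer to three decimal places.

X ~ Binomial(7, 0.166667); P(X ≥ 4) = Σ C(7,k) p^k (1−p)^(7−k) over k:
  k=4: C(7,4)·0.166667^4·0.833333^3 = 0.01563
  k=5: C(7,5)·0.166667^5·0.833333^2 = 0.00188
  k=6: C(7,6)·0.166667^6·0.833333^1 = 0.00013
  k=7: C(7,7)·0.166667^7·0.833333^0 = 0.00000
Total = 0.01763

0.018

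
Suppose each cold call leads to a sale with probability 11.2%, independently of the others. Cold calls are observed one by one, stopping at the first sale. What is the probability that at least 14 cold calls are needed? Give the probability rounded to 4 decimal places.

0.2135

Y = number of cold calls to the first success; geometric, p = 0.112.
P(Y > 13) = P(first 13 all fail) = (1−p)^13 = 0.213486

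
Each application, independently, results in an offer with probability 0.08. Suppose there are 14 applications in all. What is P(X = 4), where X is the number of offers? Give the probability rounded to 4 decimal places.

0.0178

X ~ Binomial(n=14, p=0.08).
P(X=4) = C(14,4) · p^4 · (1−p)^10
= 1001 · 4.096e-05 · 0.43439 = 0.017810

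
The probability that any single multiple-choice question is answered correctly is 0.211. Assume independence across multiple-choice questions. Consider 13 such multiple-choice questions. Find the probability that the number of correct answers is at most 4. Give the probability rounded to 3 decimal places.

0.881

X ~ Binomial(13, 0.211); P(X ≤ 4) = Σ C(13,k) p^k (1−p)^(13−k) over k:
  k=0: C(13,0)·0.211^0·0.789^13 = 0.04592
  k=1: C(13,1)·0.211^1·0.789^12 = 0.15964
  k=2: C(13,2)·0.211^2·0.789^11 = 0.25616
  k=3: C(13,3)·0.211^3·0.789^10 = 0.25118
  k=4: C(13,4)·0.211^4·0.789^9 = 0.16793
Total = 0.88083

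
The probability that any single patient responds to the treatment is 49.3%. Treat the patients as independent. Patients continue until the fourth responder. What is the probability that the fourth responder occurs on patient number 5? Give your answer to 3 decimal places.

0.120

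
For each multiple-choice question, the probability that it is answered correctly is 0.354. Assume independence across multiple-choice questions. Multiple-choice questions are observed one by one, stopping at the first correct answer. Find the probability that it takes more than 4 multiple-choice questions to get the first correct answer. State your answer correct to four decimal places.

0.1742

Y = number of multiple-choice questions to the first success; geometric, p = 0.354.
P(Y > 4) = P(first 4 all fail) = (1−p)^4 = 0.174153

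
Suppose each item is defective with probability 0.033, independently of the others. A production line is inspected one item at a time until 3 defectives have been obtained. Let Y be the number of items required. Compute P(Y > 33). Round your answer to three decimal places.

0.906

Needing more than 33 items ⇔ fewer than 3 successes in the first 33. With X ~ Binomial(33, 0.033), P(Y > 33) = P(X ≤ 2).
  k=0: C(33,0)·0.033^0·0.967^33 = 0.33043
  k=1: C(33,1)·0.033^1·0.967^32 = 0.37211
  k=2: C(33,2)·0.033^2·0.967^31 = 0.20318
P(X ≤ 2) = 0.90572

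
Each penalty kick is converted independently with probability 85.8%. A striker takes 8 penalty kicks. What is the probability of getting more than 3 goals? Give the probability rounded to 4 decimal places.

0.9978

X ~ Binomial(8, 0.858); P(X ≥ 4) = Σ C(8,k) p^k (1−p)^(8−k) over k:
  k=4: C(8,4)·0.858^4·0.142^4 = 0.015424
  k=5: C(8,5)·0.858^5·0.142^3 = 0.074557
  k=6: C(8,6)·0.858^6·0.142^2 = 0.225247
  k=7: C(8,7)·0.858^7·0.142^1 = 0.388856
  k=8: C(8,8)·0.858^8·0.142^0 = 0.293696
Total = 0.997781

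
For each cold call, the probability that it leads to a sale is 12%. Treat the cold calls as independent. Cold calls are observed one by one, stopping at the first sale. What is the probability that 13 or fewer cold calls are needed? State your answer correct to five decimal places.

Y = number of cold calls to the first success; geometric, p = 0.12.
P(Y ≤ 13) = 1 − (1−p)^13 = 1 − 0.1897906 = 0.8102094

0.81021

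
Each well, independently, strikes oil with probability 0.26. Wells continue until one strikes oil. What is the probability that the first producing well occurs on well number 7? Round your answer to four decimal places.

Geometric (trials to first success), p = 0.26.
P(Y = 7) = (1−p)^6 · p = 0.16421 · 0.26 = 0.042694

0.0427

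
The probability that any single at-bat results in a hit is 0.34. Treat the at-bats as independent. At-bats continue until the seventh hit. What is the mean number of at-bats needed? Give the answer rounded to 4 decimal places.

20.5882

Y = total at-bats until the seventh success; negative binomial with r=7, p=0.34.
E[Y] = r / p = 7 / 0.34 = 20.588235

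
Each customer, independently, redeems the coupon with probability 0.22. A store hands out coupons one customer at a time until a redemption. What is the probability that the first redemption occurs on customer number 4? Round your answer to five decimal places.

Geometric (trials to first success), p = 0.22.
P(Y = 4) = (1−p)^3 · p = 0.47455 · 0.22 = 0.1044014

0.10440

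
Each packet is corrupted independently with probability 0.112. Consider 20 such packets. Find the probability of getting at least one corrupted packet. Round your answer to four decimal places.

0.9070

P(at least one) = 1 − P(none) = 1 − (1 − 0.112)^20
= 1 − 0.092952 = 0.907048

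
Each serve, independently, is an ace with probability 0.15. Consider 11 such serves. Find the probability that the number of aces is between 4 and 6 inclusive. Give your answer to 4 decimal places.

0.0691

X ~ Binomial(11, 0.15); P(4 ≤ X ≤ 6) = Σ C(11,k) p^k (1−p)^(11−k) over k:
  k=4: C(11,4)·0.15^4·0.85^7 = 0.053556
  k=5: C(11,5)·0.15^5·0.85^6 = 0.013232
  k=6: C(11,6)·0.15^6·0.85^5 = 0.002335
Total = 0.069123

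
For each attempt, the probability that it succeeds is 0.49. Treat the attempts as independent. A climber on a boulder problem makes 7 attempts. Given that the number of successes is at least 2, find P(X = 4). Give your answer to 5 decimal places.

0.28759

X ~ Binomial(7, 0.49). Want P(X=4 | X≥2) = P(X=4) / P(X≥2).
P(X=4) = C(7,4)·0.49^4·0.51^3 = 0.2676473
P(X≥2) = 1 − 0.0089741 − 0.0603553 = 0.9306706
Ratio = 0.2676473 / 0.9306706 = 0.2875854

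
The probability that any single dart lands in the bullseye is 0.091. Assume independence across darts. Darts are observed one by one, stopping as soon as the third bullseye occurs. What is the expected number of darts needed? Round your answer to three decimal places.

32.967

Y = total darts until the third success; negative binomial with r=3, p=0.091.
E[Y] = r / p = 3 / 0.091 = 32.96703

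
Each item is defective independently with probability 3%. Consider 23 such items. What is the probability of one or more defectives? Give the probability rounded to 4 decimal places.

P(at least one) = 1 − P(none) = 1 − (1 − 0.03)^23
= 1 − 0.496306 = 0.503694

0.5037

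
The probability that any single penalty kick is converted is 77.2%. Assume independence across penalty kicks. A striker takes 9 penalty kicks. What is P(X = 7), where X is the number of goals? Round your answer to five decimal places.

X ~ Binomial(n=9, p=0.772).
P(X=7) = C(9,7) · p^7 · (1−p)^2
= 36 · 0.16343 · 0.051984 = 0.3058393

0.30584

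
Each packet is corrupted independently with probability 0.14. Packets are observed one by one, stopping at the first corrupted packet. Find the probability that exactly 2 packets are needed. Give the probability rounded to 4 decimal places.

0.1204

Geometric (trials to first success), p = 0.14.
P(Y = 2) = (1−p)^1 · p = 0.86 · 0.14 = 0.120400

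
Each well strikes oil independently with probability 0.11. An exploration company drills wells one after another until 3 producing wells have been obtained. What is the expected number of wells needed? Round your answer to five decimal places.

Y = total wells until the third success; negative binomial with r=3, p=0.11.
E[Y] = r / p = 3 / 0.11 = 27.2727273

27.27273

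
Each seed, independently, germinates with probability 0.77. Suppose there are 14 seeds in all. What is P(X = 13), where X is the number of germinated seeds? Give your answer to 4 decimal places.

X ~ Binomial(n=14, p=0.77).
P(X=13) = C(14,13) · p^13 · (1−p)^1
= 14 · 0.033449 · 0.23 = 0.107705

0.1077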